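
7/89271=1/12753 = 0.00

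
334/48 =167/24= 6.96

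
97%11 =9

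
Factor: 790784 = 2^8 * 3089^1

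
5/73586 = 5/73586 = 0.00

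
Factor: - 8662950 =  - 2^1*3^5*5^2*23^1 * 31^1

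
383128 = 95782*4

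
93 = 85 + 8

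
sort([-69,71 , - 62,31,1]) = [ - 69 , - 62,1,31, 71]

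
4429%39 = 22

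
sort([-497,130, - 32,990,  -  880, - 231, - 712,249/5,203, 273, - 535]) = [ - 880, - 712, - 535, -497, - 231,-32,249/5,130, 203,273,990] 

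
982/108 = 491/54 = 9.09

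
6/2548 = 3/1274=0.00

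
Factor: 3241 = 7^1*463^1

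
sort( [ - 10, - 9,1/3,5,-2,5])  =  [  -  10, - 9, - 2, 1/3 , 5,5]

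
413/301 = 1 + 16/43 =1.37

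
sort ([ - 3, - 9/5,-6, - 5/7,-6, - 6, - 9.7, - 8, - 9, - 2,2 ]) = [ - 9.7, - 9, - 8,  -  6, - 6,-6, - 3, - 2, - 9/5,- 5/7,  2] 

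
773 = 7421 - 6648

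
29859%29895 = 29859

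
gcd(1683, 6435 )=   99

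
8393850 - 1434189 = 6959661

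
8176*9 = 73584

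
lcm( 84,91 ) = 1092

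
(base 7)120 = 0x3f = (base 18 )39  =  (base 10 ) 63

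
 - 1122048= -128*8766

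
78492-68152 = 10340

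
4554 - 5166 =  - 612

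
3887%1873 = 141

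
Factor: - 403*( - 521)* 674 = 141515062 = 2^1*13^1*31^1*337^1 * 521^1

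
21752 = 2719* 8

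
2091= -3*( - 697) 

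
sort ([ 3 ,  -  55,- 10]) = [- 55,-10, 3 ]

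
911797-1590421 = -678624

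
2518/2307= 2518/2307 = 1.09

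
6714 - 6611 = 103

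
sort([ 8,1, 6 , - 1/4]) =[ - 1/4, 1,6, 8]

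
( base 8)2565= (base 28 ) 1LP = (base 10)1397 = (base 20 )39h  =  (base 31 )1E2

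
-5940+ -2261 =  - 8201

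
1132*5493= 6218076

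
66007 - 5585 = 60422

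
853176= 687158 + 166018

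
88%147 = 88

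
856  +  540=1396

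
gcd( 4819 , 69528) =1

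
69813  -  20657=49156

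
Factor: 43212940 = 2^2 *5^1 *223^1 * 9689^1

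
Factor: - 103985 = - 5^1*7^1*2971^1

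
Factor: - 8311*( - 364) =2^2*7^1 *13^1*8311^1 = 3025204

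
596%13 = 11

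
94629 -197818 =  - 103189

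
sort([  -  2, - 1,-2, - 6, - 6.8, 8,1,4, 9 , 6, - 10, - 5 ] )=[ - 10, - 6.8 , -6, -5, - 2, - 2 , - 1, 1,4,  6, 8, 9 ] 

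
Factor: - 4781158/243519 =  - 2^1*3^( - 1)* 81173^( - 1 )*2390579^1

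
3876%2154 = 1722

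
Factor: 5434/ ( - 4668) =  - 2717/2334= -2^(-1)*3^ (-1 )*11^1*13^1*19^1*389^(- 1) 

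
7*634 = 4438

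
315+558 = 873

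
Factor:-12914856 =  -2^3*3^3 * 59791^1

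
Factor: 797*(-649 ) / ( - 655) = 5^( - 1) * 11^1*59^1*131^( - 1 )*797^1= 517253/655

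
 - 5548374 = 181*( - 30654 ) 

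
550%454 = 96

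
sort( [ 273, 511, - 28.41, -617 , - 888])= [ - 888, - 617, - 28.41, 273, 511]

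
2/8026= 1/4013= 0.00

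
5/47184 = 5/47184= 0.00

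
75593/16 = 75593/16=4724.56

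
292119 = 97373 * 3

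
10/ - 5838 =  - 1 + 2914/2919 = -0.00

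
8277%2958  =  2361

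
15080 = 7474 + 7606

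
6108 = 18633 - 12525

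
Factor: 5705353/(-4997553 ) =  - 3^( - 1)*11^( - 1)*17^1*37^(  -  1 ) * 4093^( - 1 )*335609^1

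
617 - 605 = 12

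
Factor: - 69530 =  - 2^1*5^1*17^1 * 409^1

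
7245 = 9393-2148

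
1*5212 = 5212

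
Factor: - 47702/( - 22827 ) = 2^1*3^( - 1 ) * 7^( -1 )*17^1*23^1*61^1*1087^( - 1 )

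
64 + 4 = 68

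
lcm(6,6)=6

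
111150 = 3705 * 30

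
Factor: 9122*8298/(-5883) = - 25231452/1961 =- 2^2*3^1*37^( - 1)*53^( - 1)*461^1*4561^1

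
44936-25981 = 18955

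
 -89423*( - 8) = 715384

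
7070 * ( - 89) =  - 629230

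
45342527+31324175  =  76666702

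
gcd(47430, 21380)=10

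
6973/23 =6973/23=303.17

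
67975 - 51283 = 16692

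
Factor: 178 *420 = 74760 = 2^3*3^1*5^1*7^1*89^1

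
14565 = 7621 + 6944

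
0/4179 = 0 = 0.00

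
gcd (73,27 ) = 1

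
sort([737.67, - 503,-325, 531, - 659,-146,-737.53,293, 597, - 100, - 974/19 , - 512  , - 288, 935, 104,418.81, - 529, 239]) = [ - 737.53, - 659, - 529,-512 , - 503,- 325, - 288, - 146, - 100, - 974/19, 104, 239, 293,418.81,531,  597, 737.67, 935 ]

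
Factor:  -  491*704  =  -2^6 * 11^1*491^1 = -  345664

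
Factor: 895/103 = 5^1*103^(-1)*179^1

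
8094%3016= 2062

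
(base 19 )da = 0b100000001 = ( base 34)7j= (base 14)145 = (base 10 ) 257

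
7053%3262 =529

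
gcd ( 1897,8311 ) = 1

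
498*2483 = 1236534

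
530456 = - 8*( - 66307 ) 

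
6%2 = 0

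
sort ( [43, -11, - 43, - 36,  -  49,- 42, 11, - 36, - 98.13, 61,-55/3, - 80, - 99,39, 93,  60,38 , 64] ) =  [ - 99 , - 98.13, - 80, - 49, - 43 , - 42, - 36, - 36,  -  55/3, - 11, 11, 38,39, 43, 60, 61,64,93] 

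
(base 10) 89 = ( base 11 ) 81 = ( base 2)1011001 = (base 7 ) 155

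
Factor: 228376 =2^3 * 28547^1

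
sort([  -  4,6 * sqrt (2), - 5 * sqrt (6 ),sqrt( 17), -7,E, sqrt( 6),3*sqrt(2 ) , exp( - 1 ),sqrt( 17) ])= [ - 5 * sqrt( 6), - 7, -4,exp( - 1) , sqrt( 6 ),E,sqrt( 17),sqrt(17), 3 * sqrt( 2 ),  6* sqrt( 2)]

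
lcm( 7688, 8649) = 69192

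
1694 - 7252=-5558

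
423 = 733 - 310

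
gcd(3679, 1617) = 1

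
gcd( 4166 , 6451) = 1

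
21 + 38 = 59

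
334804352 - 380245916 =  - 45441564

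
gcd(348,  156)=12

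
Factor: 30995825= 5^2 * 7^1*37^1*4787^1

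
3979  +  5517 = 9496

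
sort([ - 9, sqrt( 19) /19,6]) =[ - 9, sqrt ( 19)/19,6 ] 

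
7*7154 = 50078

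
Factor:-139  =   - 139^1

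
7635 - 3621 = 4014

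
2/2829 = 2/2829 = 0.00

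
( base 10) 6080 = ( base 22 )CC8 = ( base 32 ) 5U0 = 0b1011111000000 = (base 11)4628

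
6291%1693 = 1212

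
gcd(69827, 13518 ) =1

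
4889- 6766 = -1877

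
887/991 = 887/991 = 0.90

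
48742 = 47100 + 1642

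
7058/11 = 7058/11 = 641.64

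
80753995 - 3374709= 77379286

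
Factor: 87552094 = 2^1*7^1*661^1*9461^1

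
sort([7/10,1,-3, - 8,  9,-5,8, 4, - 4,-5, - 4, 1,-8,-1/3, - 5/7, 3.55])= [ - 8, - 8, - 5,-5, - 4,  -  4 , - 3,-5/7 , - 1/3,  7/10, 1, 1,  3.55, 4, 8, 9]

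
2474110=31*79810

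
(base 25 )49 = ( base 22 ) 4L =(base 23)4h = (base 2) 1101101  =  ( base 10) 109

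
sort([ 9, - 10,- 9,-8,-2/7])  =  [ - 10, - 9, - 8, - 2/7, 9 ]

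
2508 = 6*418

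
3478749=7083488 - 3604739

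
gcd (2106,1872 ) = 234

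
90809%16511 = 8254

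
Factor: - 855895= - 5^1*171179^1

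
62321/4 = 62321/4 = 15580.25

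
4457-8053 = - 3596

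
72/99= 8/11 = 0.73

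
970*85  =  82450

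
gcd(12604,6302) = 6302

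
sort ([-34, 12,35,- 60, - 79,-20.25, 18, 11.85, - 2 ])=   [ - 79, - 60, - 34, - 20.25 , - 2,11.85, 12 , 18,  35 ]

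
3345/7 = 3345/7=477.86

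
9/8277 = 3/2759= 0.00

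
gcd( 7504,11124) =4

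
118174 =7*16882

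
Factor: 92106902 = 2^1*46053451^1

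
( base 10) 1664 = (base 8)3200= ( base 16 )680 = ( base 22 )39e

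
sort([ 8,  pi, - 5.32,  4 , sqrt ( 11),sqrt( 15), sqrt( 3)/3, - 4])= [ - 5.32,-4, sqrt(3) /3,pi,sqrt(11 ), sqrt( 15),4, 8 ] 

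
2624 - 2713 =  - 89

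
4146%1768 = 610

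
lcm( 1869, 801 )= 5607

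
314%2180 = 314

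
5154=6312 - 1158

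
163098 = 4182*39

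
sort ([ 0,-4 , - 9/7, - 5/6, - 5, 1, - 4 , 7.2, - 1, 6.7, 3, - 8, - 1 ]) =[ - 8, - 5, -4 , - 4, - 9/7, - 1, - 1,  -  5/6 , 0, 1, 3, 6.7,  7.2]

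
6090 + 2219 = 8309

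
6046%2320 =1406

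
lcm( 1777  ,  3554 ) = 3554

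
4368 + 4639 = 9007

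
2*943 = 1886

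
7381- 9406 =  - 2025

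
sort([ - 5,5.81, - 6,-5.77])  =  [- 6, - 5.77,- 5,  5.81 ] 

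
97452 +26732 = 124184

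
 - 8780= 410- 9190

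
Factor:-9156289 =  - 347^1*26387^1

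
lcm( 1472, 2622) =83904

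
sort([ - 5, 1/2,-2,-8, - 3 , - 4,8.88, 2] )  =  [ - 8,-5, - 4, - 3, - 2,1/2,2, 8.88]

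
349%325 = 24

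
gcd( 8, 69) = 1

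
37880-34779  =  3101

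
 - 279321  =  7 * ( - 39903 )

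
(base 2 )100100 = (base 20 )1g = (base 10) 36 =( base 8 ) 44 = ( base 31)15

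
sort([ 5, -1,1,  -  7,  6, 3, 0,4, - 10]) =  [-10 , - 7, - 1, 0,1, 3,4, 5,6]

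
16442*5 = 82210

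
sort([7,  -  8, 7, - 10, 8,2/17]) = [ - 10, - 8, 2/17, 7,7,8]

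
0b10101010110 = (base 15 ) 611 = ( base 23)2D9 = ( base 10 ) 1366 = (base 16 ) 556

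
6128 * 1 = 6128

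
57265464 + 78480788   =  135746252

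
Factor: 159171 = 3^1*17^1*3121^1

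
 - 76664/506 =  - 38332/253 = - 151.51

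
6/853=6/853= 0.01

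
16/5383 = 16/5383=0.00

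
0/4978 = 0= 0.00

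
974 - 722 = 252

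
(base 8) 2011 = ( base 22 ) 22L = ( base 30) 14D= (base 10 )1033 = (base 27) 1B7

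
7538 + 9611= 17149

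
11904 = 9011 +2893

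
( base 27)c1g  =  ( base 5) 240131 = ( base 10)8791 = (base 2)10001001010111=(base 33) 82d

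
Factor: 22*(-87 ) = - 2^1  *3^1*11^1*29^1 = - 1914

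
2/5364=1/2682 = 0.00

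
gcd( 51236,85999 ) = 1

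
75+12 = 87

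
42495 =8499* 5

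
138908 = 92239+46669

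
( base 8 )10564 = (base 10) 4468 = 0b1000101110100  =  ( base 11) 33a2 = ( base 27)63D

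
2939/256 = 2939/256  =  11.48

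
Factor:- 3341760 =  - 2^6*3^1*5^1*59^2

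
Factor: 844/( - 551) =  - 2^2 * 19^(-1)*29^(-1 )*211^1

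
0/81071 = 0 = 0.00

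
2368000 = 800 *2960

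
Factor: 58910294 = 2^1*479^1 * 61493^1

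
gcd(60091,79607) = 1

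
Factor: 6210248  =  2^3*11^1*70571^1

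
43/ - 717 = -1 + 674/717 = -  0.06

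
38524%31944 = 6580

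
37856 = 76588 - 38732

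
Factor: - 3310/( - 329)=2^1 * 5^1* 7^( - 1)*47^( - 1) * 331^1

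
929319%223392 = 35751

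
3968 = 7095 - 3127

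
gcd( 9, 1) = 1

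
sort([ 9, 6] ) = [ 6, 9 ]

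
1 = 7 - 6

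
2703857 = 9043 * 299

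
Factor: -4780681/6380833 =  - 1933^( - 1 ) * 3301^(- 1)*4780681^1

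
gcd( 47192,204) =68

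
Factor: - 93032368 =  - 2^4*11^1 * 13^1*73^1*557^1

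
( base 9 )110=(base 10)90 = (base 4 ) 1122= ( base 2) 1011010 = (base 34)2M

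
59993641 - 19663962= 40329679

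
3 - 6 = - 3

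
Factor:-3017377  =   - 11^3*2267^1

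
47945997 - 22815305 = 25130692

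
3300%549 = 6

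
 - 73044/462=-159 + 69/77 = - 158.10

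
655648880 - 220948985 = 434699895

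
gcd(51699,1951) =1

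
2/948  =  1/474 = 0.00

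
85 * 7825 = 665125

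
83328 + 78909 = 162237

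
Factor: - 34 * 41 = - 2^1*17^1*41^1 = - 1394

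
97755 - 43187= 54568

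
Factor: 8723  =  11^1* 13^1*61^1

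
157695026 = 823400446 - 665705420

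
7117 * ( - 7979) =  - 56786543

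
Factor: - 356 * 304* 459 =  - 49674816=- 2^6*3^3*17^1*19^1*89^1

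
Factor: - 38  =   - 2^1*19^1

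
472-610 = -138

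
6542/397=16+190/397 = 16.48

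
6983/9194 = 6983/9194 = 0.76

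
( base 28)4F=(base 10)127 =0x7F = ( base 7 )241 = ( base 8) 177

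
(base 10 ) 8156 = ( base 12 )4878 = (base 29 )9k7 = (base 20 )107G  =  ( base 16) 1fdc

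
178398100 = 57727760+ 120670340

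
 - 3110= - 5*622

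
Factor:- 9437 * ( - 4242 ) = 40031754 = 2^1 * 3^1*7^1*101^1*9437^1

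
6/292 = 3/146= 0.02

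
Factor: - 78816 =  -2^5 * 3^1*821^1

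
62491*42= 2624622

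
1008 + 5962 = 6970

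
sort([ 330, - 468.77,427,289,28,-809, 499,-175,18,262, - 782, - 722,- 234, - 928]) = [ - 928, - 809, - 782 ,  -  722 ,- 468.77, - 234, - 175,18, 28, 262, 289,330,427,499 ] 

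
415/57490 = 83/11498 = 0.01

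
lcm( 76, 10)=380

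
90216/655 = 137 + 481/655 = 137.73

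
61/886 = 61/886 = 0.07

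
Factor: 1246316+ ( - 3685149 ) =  - 2438833^1 = -  2438833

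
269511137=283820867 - 14309730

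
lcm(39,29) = 1131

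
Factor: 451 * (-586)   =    -  264286 = -2^1*11^1*41^1 * 293^1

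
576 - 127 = 449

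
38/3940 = 19/1970 = 0.01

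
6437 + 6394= 12831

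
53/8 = 53/8 = 6.62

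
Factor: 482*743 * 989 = 354186614= 2^1*23^1*43^1*241^1*743^1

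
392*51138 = 20046096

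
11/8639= 11/8639 = 0.00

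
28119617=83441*337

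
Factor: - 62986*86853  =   - 5470523058 = - 2^1 *3^1*7^1*11^1  *13^1*17^1*131^1*409^1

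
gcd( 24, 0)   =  24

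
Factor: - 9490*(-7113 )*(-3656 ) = -246788664720 =- 2^4*3^1*5^1*13^1*73^1*457^1 * 2371^1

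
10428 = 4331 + 6097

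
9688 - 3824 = 5864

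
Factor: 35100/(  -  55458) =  - 2^1 * 5^2*79^( - 1)=-50/79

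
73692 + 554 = 74246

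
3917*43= 168431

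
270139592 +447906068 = 718045660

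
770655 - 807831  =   - 37176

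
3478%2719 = 759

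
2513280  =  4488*560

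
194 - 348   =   - 154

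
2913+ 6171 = 9084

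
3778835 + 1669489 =5448324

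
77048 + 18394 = 95442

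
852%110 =82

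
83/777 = 83/777 = 0.11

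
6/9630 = 1/1605= 0.00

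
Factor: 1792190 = 2^1*5^1*277^1 *647^1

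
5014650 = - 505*( - 9930) 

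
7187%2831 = 1525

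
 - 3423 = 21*(-163) 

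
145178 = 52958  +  92220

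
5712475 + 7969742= 13682217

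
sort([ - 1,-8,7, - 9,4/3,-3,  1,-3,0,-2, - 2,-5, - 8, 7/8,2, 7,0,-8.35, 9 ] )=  [ - 9,-8.35, - 8, - 8, - 5, - 3, - 3,-2 , -2,  -  1 , 0,  0,7/8 , 1,4/3,2, 7,7,9]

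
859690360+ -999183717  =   - 139493357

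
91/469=13/67 = 0.19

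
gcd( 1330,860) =10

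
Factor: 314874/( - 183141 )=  - 2^1*3^ (  -  1)*7^2*19^( - 1 ) = - 98/57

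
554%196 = 162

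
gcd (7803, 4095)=9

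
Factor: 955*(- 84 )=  - 80220= - 2^2*3^1*5^1*7^1*191^1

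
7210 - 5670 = 1540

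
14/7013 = 14/7013 = 0.00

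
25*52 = 1300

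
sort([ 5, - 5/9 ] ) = [ - 5/9,5] 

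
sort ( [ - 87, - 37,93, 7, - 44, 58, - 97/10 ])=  [-87, - 44,-37,  -  97/10,7, 58,93]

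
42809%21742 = 21067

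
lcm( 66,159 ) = 3498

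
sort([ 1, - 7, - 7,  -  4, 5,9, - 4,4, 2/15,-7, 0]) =[ - 7, - 7 , - 7, - 4, - 4, 0, 2/15, 1, 4,5, 9 ] 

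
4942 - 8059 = - 3117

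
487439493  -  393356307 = 94083186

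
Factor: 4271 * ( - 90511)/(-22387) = 386572481/22387 = 61^(-1 )*367^ (-1)*4271^1*90511^1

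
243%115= 13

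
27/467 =27/467 = 0.06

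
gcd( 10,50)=10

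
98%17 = 13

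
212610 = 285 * 746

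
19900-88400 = - 68500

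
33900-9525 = 24375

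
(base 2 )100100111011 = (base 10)2363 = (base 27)36e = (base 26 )3cn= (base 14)c0b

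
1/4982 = 1/4982 = 0.00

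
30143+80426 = 110569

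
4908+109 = 5017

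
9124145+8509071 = 17633216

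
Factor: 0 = 0^1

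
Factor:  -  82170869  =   - 11^1*7470079^1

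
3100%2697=403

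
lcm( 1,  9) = 9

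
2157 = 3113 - 956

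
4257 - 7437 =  - 3180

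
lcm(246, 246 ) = 246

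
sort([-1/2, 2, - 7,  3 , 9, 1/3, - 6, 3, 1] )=[ - 7, - 6,-1/2,1/3,1,  2,  3, 3, 9] 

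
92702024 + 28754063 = 121456087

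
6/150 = 1/25 =0.04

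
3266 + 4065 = 7331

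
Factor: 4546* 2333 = 2^1 * 2273^1 * 2333^1 = 10605818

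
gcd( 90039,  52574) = 1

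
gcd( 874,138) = 46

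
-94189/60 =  - 94189/60 = -1569.82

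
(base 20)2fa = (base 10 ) 1110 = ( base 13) 675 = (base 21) 2ai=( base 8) 2126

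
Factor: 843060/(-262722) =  - 2^1*5^1 *14051^1*43787^( - 1 )=- 140510/43787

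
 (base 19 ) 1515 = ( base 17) 1d11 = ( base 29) a9h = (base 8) 20760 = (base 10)8688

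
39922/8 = 4990 + 1/4  =  4990.25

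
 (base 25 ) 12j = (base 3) 221201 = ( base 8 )1266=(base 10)694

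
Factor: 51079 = 7^1*7297^1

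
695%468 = 227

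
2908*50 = 145400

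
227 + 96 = 323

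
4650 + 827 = 5477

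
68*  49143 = 3341724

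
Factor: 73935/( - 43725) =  - 93/55= - 3^1 * 5^( - 1 ) * 11^ ( - 1)*31^1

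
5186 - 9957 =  - 4771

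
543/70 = 7 + 53/70  =  7.76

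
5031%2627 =2404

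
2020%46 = 42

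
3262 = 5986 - 2724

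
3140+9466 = 12606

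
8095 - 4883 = 3212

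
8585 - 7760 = 825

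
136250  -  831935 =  - 695685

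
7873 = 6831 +1042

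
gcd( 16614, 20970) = 18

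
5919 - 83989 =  - 78070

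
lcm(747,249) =747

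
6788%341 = 309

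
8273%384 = 209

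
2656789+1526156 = 4182945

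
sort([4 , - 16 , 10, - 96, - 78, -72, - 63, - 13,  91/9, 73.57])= [ - 96, - 78, - 72 , - 63, - 16, - 13,4,  10 , 91/9, 73.57]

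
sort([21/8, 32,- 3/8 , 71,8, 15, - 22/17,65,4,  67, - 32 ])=[ - 32, - 22/17, - 3/8,21/8, 4, 8,15,32 , 65, 67,71 ] 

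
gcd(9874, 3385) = 1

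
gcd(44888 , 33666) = 11222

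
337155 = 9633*35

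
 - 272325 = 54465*( - 5)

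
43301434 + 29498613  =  72800047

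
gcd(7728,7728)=7728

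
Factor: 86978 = 2^1 * 157^1*277^1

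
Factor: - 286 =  - 2^1*11^1 *13^1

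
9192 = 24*383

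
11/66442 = 11/66442 = 0.00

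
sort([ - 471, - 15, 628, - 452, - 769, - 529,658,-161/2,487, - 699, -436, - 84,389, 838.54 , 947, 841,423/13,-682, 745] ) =[ - 769,-699, - 682, - 529, - 471, - 452 , - 436, - 84, - 161/2, - 15,423/13, 389, 487, 628, 658, 745, 838.54,841, 947] 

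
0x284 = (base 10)644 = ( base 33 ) JH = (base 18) 1HE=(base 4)22010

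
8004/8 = 2001/2 = 1000.50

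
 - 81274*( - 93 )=7558482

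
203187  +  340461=543648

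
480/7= 480/7= 68.57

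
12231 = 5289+6942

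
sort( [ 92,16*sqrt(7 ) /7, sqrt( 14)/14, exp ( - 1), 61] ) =[sqrt ( 14 )/14,exp(- 1), 16 * sqrt(  7)/7, 61,92] 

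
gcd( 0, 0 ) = 0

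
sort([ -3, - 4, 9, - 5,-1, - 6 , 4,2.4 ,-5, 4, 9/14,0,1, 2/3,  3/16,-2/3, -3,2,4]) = [ - 6, - 5,-5,-4, - 3, - 3,- 1 , - 2/3,  0 , 3/16, 9/14,2/3,1, 2,2.4, 4  ,  4,4 , 9]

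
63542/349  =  63542/349 = 182.07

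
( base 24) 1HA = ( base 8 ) 1742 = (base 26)1c6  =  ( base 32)V2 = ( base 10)994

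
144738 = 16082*9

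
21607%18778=2829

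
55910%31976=23934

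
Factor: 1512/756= 2^1 = 2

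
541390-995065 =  - 453675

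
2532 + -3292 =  - 760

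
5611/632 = 5611/632=8.88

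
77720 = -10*(  -  7772) 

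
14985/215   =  2997/43= 69.70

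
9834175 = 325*30259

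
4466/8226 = 2233/4113= 0.54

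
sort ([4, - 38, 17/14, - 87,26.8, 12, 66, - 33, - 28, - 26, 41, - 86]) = [ - 87, - 86,- 38, - 33, - 28, - 26,17/14, 4,  12,26.8, 41, 66 ]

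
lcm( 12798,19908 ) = 179172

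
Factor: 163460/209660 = 743/953 = 743^1*953^(  -  1)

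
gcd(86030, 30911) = 1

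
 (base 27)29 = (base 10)63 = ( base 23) 2h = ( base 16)3F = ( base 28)27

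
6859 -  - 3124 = 9983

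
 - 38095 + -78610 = - 116705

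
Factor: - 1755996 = - 2^2 * 3^1*11^1* 53^1*251^1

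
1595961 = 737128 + 858833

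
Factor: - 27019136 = -2^7*43^1*4909^1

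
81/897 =27/299 = 0.09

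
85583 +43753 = 129336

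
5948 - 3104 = 2844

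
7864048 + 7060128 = 14924176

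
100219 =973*103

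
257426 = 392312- 134886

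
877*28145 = 24683165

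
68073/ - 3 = -22691/1 = - 22691.00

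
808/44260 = 202/11065 =0.02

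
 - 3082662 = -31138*99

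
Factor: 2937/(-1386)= - 89/42= - 2^(  -  1 )*3^(  -  1)*7^( - 1)*89^1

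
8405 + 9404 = 17809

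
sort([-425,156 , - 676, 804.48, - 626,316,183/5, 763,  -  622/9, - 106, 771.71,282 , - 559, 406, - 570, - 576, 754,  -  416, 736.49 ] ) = [ - 676, - 626, - 576  ,-570, - 559,  -  425, - 416, - 106,-622/9, 183/5, 156, 282, 316 , 406, 736.49 , 754 , 763,  771.71, 804.48 ] 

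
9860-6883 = 2977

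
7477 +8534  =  16011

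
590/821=590/821 = 0.72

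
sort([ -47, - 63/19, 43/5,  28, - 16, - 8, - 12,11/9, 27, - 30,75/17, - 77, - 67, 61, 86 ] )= [ - 77, - 67, - 47, - 30,-16, - 12, - 8, - 63/19,11/9,75/17,43/5,27, 28, 61,86]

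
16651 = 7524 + 9127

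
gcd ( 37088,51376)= 304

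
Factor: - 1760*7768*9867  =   - 2^8*3^1*5^1 * 11^2* 13^1*23^1*971^1 = - 134898466560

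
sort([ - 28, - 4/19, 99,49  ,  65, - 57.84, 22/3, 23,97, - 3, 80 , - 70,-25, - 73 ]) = [ - 73, - 70, - 57.84 , - 28, - 25, - 3, - 4/19,22/3, 23, 49, 65, 80, 97, 99]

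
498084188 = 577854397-79770209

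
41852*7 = 292964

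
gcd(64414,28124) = 2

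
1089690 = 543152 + 546538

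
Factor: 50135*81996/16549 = 4110869460/16549  =  2^2*3^1 * 5^1* 13^( - 1)*19^(  -  1 ) * 37^1*67^ (  -  1) * 271^1 *6833^1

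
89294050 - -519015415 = 608309465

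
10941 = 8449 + 2492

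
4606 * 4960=22845760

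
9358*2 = 18716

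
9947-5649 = 4298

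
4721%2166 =389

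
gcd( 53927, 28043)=1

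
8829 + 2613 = 11442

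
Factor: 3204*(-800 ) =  - 2563200 =- 2^7 * 3^2*5^2*89^1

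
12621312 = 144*87648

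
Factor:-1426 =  -2^1*23^1*31^1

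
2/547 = 2/547 = 0.00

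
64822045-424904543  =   - 360082498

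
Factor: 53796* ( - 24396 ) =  - 1312407216= - 2^4 * 3^2*19^1*107^1 * 4483^1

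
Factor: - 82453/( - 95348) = 2^( - 2)*7^1*11^(- 2 )*197^ ( -1)*11779^1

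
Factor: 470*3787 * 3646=6489478940 =2^2*5^1*7^1*  47^1*541^1*1823^1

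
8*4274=34192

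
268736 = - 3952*( - 68) 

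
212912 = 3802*56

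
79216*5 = 396080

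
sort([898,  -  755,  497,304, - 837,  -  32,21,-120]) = [ - 837,- 755, - 120, - 32  ,  21, 304, 497,898 ] 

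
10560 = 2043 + 8517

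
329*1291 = 424739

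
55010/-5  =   - 11002/1 = - 11002.00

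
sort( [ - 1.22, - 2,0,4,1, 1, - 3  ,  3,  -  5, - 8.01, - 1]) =[ - 8.01, - 5, - 3, - 2, - 1.22, - 1 , 0,1,1,3,  4 ] 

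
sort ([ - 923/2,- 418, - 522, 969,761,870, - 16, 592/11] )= [-522, - 923/2, - 418,- 16, 592/11,761,870,969]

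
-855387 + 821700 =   -  33687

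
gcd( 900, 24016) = 4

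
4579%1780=1019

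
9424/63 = 9424/63 = 149.59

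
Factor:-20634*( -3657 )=2^1*3^2*19^1*23^1*53^1*181^1 = 75458538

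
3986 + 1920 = 5906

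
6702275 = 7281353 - 579078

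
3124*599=1871276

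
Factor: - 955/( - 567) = 3^( - 4) *5^1*7^( - 1)*191^1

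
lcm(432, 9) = 432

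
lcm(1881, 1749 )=99693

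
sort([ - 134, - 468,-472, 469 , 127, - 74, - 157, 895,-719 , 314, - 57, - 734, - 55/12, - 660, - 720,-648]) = [-734, - 720,- 719 , - 660, - 648, - 472, - 468 , - 157, - 134,  -  74, - 57 , - 55/12, 127,314,469,895 ]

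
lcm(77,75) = 5775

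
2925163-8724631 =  - 5799468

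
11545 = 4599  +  6946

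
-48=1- 49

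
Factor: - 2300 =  - 2^2*5^2*23^1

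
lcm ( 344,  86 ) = 344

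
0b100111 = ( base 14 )2b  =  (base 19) 21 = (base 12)33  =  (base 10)39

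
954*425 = 405450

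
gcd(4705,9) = 1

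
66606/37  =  66606/37 = 1800.16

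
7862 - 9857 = -1995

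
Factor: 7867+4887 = 2^1*7^1*911^1=   12754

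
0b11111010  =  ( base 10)250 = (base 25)A0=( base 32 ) 7Q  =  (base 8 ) 372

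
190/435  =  38/87 = 0.44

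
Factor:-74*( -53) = 3922 = 2^1*37^1  *  53^1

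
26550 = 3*8850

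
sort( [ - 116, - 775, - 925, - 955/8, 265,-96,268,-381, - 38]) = [ - 925, - 775, - 381,  -  955/8, - 116 , - 96, - 38, 265, 268 ] 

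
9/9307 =9/9307=   0.00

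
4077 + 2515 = 6592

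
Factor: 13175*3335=5^3*17^1*23^1*29^1*31^1 = 43938625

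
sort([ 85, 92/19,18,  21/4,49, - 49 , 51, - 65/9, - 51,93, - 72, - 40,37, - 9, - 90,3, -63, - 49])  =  [-90, - 72, - 63, - 51, - 49, -49, - 40, - 9, - 65/9,3,92/19,21/4,18, 37, 49,51,85, 93] 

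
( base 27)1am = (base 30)141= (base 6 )4421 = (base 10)1021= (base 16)3fd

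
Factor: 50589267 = 3^1 * 19^1*523^1*1697^1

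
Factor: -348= - 2^2*3^1*29^1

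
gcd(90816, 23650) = 946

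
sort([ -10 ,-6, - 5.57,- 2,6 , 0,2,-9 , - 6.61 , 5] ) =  [-10 , - 9, - 6.61 ,-6 ,- 5.57,-2,0 , 2,5,6]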